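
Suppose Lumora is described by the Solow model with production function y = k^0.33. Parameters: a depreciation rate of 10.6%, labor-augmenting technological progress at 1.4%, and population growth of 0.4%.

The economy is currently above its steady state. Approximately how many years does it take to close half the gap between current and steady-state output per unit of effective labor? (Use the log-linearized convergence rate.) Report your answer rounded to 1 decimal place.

t_½ ≈ 8.3 years

Near the steady state the convergence rate is λ = (1 − α)(n + g + δ).
λ = (1 − 0.33) × 0.124 = 0.67 × 0.124 = 0.08308
Half-life = ln 2 / λ = 0.6931 / 0.08308 ≈ 8.34 years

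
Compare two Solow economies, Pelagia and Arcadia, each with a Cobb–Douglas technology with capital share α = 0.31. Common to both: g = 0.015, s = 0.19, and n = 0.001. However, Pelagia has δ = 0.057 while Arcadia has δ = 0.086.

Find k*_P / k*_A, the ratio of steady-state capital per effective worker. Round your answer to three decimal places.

Steady-state k* = [s/(n + g + δ)]^(1/(1−α)), so the ratio is [ (s_P/(n + g + δ)_P) / (s_A/(n + g + δ)_A) ]^1.4493.
s_P/(n + g + δ)_P = 0.19/0.073 = 2.6027; s_A/(n + g + δ)_A = 0.19/0.102 = 1.8627.
Ratio = (2.6027/1.8627)^1.4493 = 1.3973^1.4493 ≈ 1.6239

ratio ≈ 1.624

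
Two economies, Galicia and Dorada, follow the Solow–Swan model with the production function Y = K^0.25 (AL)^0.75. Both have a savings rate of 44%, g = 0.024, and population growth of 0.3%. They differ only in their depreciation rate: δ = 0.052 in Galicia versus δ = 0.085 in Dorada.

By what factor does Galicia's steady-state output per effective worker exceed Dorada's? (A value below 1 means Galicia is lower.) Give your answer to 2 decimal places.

y*_G / y*_D ≈ 1.12

Steady-state y* = [s/(n + g + δ)]^(α/(1−α)), so the ratio is [ (s_G/(n + g + δ)_G) / (s_D/(n + g + δ)_D) ]^0.3333.
s_G/(n + g + δ)_G = 0.44/0.079 = 5.5696; s_D/(n + g + δ)_D = 0.44/0.112 = 3.9286.
Ratio = (5.5696/3.9286)^0.3333 = 1.4177^0.3333 ≈ 1.1234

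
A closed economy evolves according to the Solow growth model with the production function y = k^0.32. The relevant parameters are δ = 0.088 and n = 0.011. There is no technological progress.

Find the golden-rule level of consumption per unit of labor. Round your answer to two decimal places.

c_gold ≈ 1.18

At the golden rule, f'(k) = n + δ, so α·k^(α−1) = n + δ and k_gold = (α/(n + δ))^(1/(1−α)).
k_gold = (0.32/0.099)^(1/0.68) = 3.2323^1.4706 ≈ 5.6142
c_gold = f(k_gold) − (n + δ)·k_gold = 1.7369 − 0.099×5.6142 ≈ 1.1811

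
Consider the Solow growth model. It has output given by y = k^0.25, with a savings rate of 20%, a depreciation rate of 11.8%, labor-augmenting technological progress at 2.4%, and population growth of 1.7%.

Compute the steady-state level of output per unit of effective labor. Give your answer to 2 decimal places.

y* ≈ 1.08

At the steady state, Δk = 0, so s·k^α = (n + g + δ)·k.
Rearranging, k^(1−α) = s / (n + g + δ).
k^0.75 = 0.20 / (0.017 + 0.024 + 0.118) = 0.20 / 0.159 = 1.2579
k* = 1.2579^(1/0.75) ≈ 1.3579
y* = (k*)^α = 1.3579^0.25 ≈ 1.0795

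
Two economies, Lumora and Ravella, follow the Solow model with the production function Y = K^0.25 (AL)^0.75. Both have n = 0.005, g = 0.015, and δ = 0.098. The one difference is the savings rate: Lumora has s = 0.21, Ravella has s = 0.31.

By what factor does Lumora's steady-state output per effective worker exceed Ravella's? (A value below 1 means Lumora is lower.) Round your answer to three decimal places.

y*_L / y*_R ≈ 0.878

Steady-state y* = [s/(n + g + δ)]^(α/(1−α)), so the ratio is [ (s_L/(n + g + δ)_L) / (s_R/(n + g + δ)_R) ]^0.3333.
s_L/(n + g + δ)_L = 0.21/0.118 = 1.7797; s_R/(n + g + δ)_R = 0.31/0.118 = 2.6271.
Ratio = (1.7797/2.6271)^0.3333 = 0.6774^0.3333 ≈ 0.8783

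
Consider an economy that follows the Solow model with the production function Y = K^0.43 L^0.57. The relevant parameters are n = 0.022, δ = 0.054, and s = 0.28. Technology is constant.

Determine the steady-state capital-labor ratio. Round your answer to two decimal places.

k* = 9.85

Steady state requires s·f(k) = (n + δ)·k, i.e. s·k^α = (n + δ)·k.
Dividing both sides by k: k^(1−α) = s / (n + δ).
k^0.57 = 0.28 / (0.022 + 0.054) = 0.28 / 0.076 = 3.6842
k* = 3.6842^(1/0.57) ≈ 9.8534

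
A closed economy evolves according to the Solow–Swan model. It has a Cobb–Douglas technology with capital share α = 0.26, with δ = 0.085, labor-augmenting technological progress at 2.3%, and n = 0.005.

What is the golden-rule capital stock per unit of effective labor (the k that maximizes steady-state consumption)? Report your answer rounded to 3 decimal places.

The golden rule sets f'(k) = n + g + δ, i.e. α·k^(α−1) = n + g + δ.
So k^(1−α) = α / (n + g + δ) = 0.26 / 0.113 = 2.3009.
k_gold = 2.3009^(1/0.74) ≈ 3.0836

k_gold ≈ 3.084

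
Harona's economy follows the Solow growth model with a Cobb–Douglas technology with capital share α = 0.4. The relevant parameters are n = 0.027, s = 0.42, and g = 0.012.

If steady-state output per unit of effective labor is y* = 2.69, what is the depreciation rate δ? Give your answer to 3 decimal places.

In steady state, investment equals break-even investment: s·k^α = (n + g + δ)·k.
Since y* = [s/(n + g + δ)]^(α/(1−α)), we have s/(n + g + δ) = (y*)^((1−α)/α) = 2.69^1.5 = 4.4119.
Therefore n + g + δ = s / 4.4119 = 0.42 / 4.4119 = 0.0952, so δ = 0.0952 − 0.039 = 0.0562.

δ ≈ 0.056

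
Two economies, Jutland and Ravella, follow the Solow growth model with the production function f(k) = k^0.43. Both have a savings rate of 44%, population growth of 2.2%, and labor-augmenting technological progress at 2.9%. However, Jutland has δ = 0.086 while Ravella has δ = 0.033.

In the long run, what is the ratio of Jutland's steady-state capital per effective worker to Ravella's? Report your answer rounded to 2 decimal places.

k*_J / k*_R ≈ 0.42

Steady-state k* = [s/(n + g + δ)]^(1/(1−α)), so the ratio is [ (s_J/(n + g + δ)_J) / (s_R/(n + g + δ)_R) ]^1.7544.
s_J/(n + g + δ)_J = 0.44/0.137 = 3.2117; s_R/(n + g + δ)_R = 0.44/0.084 = 5.2381.
Ratio = (3.2117/5.2381)^1.7544 = 0.6131^1.7544 ≈ 0.4239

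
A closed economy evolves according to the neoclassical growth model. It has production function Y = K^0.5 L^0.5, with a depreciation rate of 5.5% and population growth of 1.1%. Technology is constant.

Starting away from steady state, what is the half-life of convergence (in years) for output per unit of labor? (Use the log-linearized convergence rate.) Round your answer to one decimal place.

about 21.0 years

Near the steady state the convergence rate is λ = (1 − α)(n + δ).
λ = (1 − 0.5) × 0.066 = 0.5 × 0.066 = 0.0330
Half-life = ln 2 / λ = 0.6931 / 0.0330 ≈ 21.00 years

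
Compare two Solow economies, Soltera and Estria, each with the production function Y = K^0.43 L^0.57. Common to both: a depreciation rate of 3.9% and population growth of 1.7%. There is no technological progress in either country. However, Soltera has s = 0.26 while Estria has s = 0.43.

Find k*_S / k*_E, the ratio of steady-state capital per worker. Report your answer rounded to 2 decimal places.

Steady-state k* = [s/(n + δ)]^(1/(1−α)), so the ratio is [ (s_S/(n + δ)_S) / (s_E/(n + δ)_E) ]^1.7544.
s_S/(n + δ)_S = 0.26/0.056 = 4.6429; s_E/(n + δ)_E = 0.43/0.056 = 7.6786.
Ratio = (4.6429/7.6786)^1.7544 = 0.6047^1.7544 ≈ 0.4137

k*_S / k*_E ≈ 0.41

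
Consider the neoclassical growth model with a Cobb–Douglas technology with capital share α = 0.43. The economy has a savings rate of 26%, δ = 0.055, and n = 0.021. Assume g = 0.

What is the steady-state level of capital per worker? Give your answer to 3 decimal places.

Steady state requires s·f(k) = (n + δ)·k, i.e. s·k^α = (n + δ)·k.
Dividing both sides by k: k^(1−α) = s / (n + δ).
k^0.57 = 0.26 / (0.021 + 0.055) = 0.26 / 0.076 = 3.4211
k* = 3.4211^(1/0.57) ≈ 8.6523

k* = 8.652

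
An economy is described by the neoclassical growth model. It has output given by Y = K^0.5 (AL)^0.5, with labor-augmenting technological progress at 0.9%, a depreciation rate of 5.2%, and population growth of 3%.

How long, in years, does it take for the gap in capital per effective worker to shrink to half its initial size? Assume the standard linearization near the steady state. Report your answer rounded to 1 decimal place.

Near the steady state the convergence rate is λ = (1 − α)(n + g + δ).
λ = (1 − 0.5) × 0.091 = 0.5 × 0.091 = 0.0455
Half-life = ln 2 / λ = 0.6931 / 0.0455 ≈ 15.23 years

t_½ ≈ 15.2 years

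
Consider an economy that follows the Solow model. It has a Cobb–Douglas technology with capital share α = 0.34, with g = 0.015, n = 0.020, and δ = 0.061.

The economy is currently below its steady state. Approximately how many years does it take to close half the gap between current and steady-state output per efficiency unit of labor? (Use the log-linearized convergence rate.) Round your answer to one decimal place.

Near the steady state the convergence rate is λ = (1 − α)(n + g + δ).
λ = (1 − 0.34) × 0.096 = 0.66 × 0.096 = 0.06336
Half-life = ln 2 / λ = 0.6931 / 0.06336 ≈ 10.94 years

half-life ≈ 10.9 years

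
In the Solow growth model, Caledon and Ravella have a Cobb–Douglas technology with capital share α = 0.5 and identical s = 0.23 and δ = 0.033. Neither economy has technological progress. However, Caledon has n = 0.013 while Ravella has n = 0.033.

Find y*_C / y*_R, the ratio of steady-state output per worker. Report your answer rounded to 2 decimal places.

ratio ≈ 1.43

Steady-state y* = [s/(n + δ)]^(α/(1−α)), so the ratio is [ (s_C/(n + δ)_C) / (s_R/(n + δ)_R) ]^1.
s_C/(n + δ)_C = 0.23/0.046 = 5.0000; s_R/(n + δ)_R = 0.23/0.066 = 3.4848.
Ratio = (5.0000/3.4848)^1 = 1.4348^1 ≈ 1.4348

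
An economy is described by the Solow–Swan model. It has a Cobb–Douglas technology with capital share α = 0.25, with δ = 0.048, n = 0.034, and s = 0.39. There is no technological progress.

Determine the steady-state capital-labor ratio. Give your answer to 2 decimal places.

Steady state requires s·f(k) = (n + δ)·k, i.e. s·k^α = (n + δ)·k.
Rearranging, k^(1−α) = s / (n + δ).
k^0.75 = 0.39 / (0.034 + 0.048) = 0.39 / 0.082 = 4.7561
k* = 4.7561^(1/0.75) ≈ 7.9984

k* = 8.00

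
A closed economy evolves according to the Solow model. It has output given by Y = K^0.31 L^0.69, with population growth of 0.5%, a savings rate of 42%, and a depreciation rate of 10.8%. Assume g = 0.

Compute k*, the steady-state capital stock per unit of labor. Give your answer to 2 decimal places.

Steady state requires s·f(k) = (n + δ)·k, i.e. s·k^α = (n + δ)·k.
Rearranging, k^(1−α) = s / (n + δ).
k^0.69 = 0.42 / (0.005 + 0.108) = 0.42 / 0.113 = 3.7168
k* = 3.7168^(1/0.69) ≈ 6.7040

k* = 6.70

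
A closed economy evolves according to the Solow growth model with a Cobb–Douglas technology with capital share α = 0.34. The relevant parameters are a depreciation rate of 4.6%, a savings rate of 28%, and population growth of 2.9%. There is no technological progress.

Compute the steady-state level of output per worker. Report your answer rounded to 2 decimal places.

In steady state, investment equals break-even investment: s·k^α = (n + δ)·k.
Dividing both sides by k: k^(1−α) = s / (n + δ).
k^0.66 = 0.28 / (0.029 + 0.046) = 0.28 / 0.075 = 3.7333
k* = 3.7333^(1/0.66) ≈ 7.3588
y* = (k*)^α = 7.3588^0.34 ≈ 1.9711

y* ≈ 1.97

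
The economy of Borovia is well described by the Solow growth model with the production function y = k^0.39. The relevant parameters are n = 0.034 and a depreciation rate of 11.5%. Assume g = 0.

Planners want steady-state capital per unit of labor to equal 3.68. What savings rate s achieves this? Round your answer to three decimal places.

s ≈ 0.330

Steady state requires s·f(k) = (n + δ)·k, i.e. s·k^α = (n + δ)·k.
So s / (n + δ) = (k*)^(1−α) = 3.68^0.61 = 2.2139.
Therefore s = 2.2139 × (n + δ) = 2.2139 × 0.149 = 0.3299.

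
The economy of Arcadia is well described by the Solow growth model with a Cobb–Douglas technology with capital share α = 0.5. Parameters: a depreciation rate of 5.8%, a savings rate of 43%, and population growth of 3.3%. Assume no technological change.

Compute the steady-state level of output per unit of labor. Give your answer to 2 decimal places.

At the steady state, Δk = 0, so s·k^α = (n + δ)·k.
Rearranging, k^(1−α) = s / (n + δ).
k^0.5 = 0.43 / (0.033 + 0.058) = 0.43 / 0.091 = 4.7253
k* = 4.7253^(1/0.5) ≈ 22.3285
y* = (k*)^α = 22.3285^0.5 ≈ 4.7253

y* = 4.73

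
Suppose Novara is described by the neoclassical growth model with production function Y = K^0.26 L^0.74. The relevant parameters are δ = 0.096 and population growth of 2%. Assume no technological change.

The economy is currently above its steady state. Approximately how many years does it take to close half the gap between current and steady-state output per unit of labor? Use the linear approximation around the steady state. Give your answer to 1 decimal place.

t_½ ≈ 8.1 years

Near the steady state the convergence rate is λ = (1 − α)(n + δ).
λ = (1 − 0.26) × 0.116 = 0.74 × 0.116 = 0.08584
Half-life = ln 2 / λ = 0.6931 / 0.08584 ≈ 8.07 years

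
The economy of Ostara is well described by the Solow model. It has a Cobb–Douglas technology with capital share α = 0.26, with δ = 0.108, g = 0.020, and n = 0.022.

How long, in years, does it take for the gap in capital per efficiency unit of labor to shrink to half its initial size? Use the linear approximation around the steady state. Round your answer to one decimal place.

Near the steady state the convergence rate is λ = (1 − α)(n + g + δ).
λ = (1 − 0.26) × 0.150 = 0.74 × 0.150 = 0.1110
Half-life = ln 2 / λ = 0.6931 / 0.1110 ≈ 6.24 years

half-life ≈ 6.2 years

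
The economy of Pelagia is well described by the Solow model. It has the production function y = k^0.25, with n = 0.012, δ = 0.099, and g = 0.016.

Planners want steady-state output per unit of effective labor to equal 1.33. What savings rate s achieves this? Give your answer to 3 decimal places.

Steady state requires s·f(k) = (n + g + δ)·k, i.e. s·k^α = (n + g + δ)·k.
Since y* = [s/(n + g + δ)]^(α/(1−α)), we have s/(n + g + δ) = (y*)^((1−α)/α) = 1.33^3 = 2.3526.
Therefore s = 2.3526 × (n + g + δ) = 2.3526 × 0.127 = 0.2988.

s ≈ 0.299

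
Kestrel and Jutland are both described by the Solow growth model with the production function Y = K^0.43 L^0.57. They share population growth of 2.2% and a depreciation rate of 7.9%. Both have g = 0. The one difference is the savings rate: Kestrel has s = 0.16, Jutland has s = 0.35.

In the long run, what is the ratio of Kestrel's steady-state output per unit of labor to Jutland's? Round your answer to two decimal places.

Steady-state y* = [s/(n + δ)]^(α/(1−α)), so the ratio is [ (s_K/(n + δ)_K) / (s_J/(n + δ)_J) ]^0.7544.
s_K/(n + δ)_K = 0.16/0.101 = 1.5842; s_J/(n + δ)_J = 0.35/0.101 = 3.4653.
Ratio = (1.5842/3.4653)^0.7544 = 0.4572^0.7544 ≈ 0.5541

y*_K / y*_J ≈ 0.55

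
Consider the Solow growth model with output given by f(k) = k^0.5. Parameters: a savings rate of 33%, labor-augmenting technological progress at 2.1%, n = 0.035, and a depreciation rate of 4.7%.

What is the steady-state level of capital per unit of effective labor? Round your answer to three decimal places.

k* = 10.265

In steady state, investment equals break-even investment: s·k^α = (n + g + δ)·k.
Dividing both sides by k: k^(1−α) = s / (n + g + δ).
k^0.5 = 0.33 / (0.035 + 0.021 + 0.047) = 0.33 / 0.103 = 3.2039
k* = 3.2039^(1/0.5) ≈ 10.2650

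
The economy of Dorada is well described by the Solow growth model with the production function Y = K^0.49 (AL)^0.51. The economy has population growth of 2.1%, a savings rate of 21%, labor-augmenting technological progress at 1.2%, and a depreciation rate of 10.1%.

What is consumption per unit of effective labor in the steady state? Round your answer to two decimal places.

Steady state requires s·f(k) = (n + g + δ)·k, i.e. s·k^α = (n + g + δ)·k.
Rearranging, k^(1−α) = s / (n + g + δ).
k^0.51 = 0.21 / (0.021 + 0.012 + 0.101) = 0.21 / 0.134 = 1.5672
k* = 1.5672^(1/0.51) ≈ 2.4132
y* = (k*)^α = 2.4132^0.49 ≈ 1.5398
c* = (1 − s)·y* = (1 − 0.21) × 1.5398 ≈ 1.2164

c* = 1.22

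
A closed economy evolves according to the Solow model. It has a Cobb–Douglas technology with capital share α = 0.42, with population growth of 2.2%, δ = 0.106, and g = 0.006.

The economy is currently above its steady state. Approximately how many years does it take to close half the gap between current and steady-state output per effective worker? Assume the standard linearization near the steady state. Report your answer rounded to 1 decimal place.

half-life ≈ 8.9 years

Near the steady state the convergence rate is λ = (1 − α)(n + g + δ).
λ = (1 − 0.42) × 0.134 = 0.58 × 0.134 = 0.07772
Half-life = ln 2 / λ = 0.6931 / 0.07772 ≈ 8.92 years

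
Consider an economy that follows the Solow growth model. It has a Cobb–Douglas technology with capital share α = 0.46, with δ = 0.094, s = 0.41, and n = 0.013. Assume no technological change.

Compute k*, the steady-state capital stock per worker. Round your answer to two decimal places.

In steady state, investment equals break-even investment: s·k^α = (n + δ)·k.
Rearranging, k^(1−α) = s / (n + δ).
k^0.54 = 0.41 / (0.013 + 0.094) = 0.41 / 0.107 = 3.8318
k* = 3.8318^(1/0.54) ≈ 12.0330

k* = 12.03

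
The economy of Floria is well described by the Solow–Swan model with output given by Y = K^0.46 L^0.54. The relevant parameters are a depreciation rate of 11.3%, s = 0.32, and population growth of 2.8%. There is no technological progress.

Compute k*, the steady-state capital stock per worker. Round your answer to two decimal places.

Steady state requires s·f(k) = (n + δ)·k, i.e. s·k^α = (n + δ)·k.
Rearranging, k^(1−α) = s / (n + δ).
k^0.54 = 0.32 / (0.028 + 0.113) = 0.32 / 0.141 = 2.2695
k* = 2.2695^(1/0.54) ≈ 4.5617

k* = 4.56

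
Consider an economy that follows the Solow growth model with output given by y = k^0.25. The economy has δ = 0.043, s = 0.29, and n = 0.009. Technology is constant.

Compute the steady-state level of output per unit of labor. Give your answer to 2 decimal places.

y* = 1.77

In steady state, investment equals break-even investment: s·k^α = (n + δ)·k.
Rearranging, k^(1−α) = s / (n + δ).
k^0.75 = 0.29 / (0.009 + 0.043) = 0.29 / 0.052 = 5.5769
k* = 5.5769^(1/0.75) ≈ 9.8899
y* = (k*)^α = 9.8899^0.25 ≈ 1.7734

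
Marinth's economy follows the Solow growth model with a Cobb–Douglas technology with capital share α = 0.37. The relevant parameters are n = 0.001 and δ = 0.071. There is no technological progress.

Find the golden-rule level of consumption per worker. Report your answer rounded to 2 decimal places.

c_gold ≈ 1.65

At the golden rule, f'(k) = n + δ, so α·k^(α−1) = n + δ and k_gold = (α/(n + δ))^(1/(1−α)).
k_gold = (0.37/0.072)^(1/0.63) = 5.1389^1.5873 ≈ 13.4389
c_gold = f(k_gold) − (n + δ)·k_gold = 2.6151 − 0.072×13.4389 ≈ 1.6475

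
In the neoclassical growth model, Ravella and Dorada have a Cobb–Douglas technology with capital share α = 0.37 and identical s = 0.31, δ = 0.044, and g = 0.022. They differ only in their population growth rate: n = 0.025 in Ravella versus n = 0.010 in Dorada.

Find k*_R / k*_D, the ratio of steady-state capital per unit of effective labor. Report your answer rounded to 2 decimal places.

Steady-state k* = [s/(n + g + δ)]^(1/(1−α)), so the ratio is [ (s_R/(n + g + δ)_R) / (s_D/(n + g + δ)_D) ]^1.5873.
s_R/(n + g + δ)_R = 0.31/0.091 = 3.4066; s_D/(n + g + δ)_D = 0.31/0.076 = 4.0789.
Ratio = (3.4066/4.0789)^1.5873 = 0.8352^1.5873 ≈ 0.7514

k*_R / k*_D ≈ 0.75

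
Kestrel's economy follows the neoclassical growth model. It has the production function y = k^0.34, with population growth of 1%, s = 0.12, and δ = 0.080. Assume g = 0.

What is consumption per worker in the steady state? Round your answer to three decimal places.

c* = 1.021

In steady state, investment equals break-even investment: s·k^α = (n + δ)·k.
Rearranging, k^(1−α) = s / (n + δ).
k^0.66 = 0.12 / (0.010 + 0.080) = 0.12 / 0.090 = 1.3333
k* = 1.3333^(1/0.66) ≈ 1.5463
y* = (k*)^α = 1.5463^0.34 ≈ 1.1597
c* = (1 − s)·y* = (1 − 0.12) × 1.1597 ≈ 1.0205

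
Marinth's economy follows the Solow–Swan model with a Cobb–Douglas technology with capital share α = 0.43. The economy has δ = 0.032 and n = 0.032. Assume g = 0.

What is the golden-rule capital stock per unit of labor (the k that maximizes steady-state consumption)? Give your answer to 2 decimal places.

k_gold ≈ 28.27

The golden rule sets f'(k) = n + δ, i.e. α·k^(α−1) = n + δ.
So k^(1−α) = α / (n + δ) = 0.43 / 0.064 = 6.7188.
k_gold = 6.7188^(1/0.57) ≈ 28.2741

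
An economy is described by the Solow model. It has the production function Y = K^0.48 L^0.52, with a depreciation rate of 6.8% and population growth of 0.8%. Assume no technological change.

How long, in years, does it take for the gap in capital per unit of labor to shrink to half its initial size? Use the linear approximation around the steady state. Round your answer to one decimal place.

half-life ≈ 17.5 years

Near the steady state the convergence rate is λ = (1 − α)(n + δ).
λ = (1 − 0.48) × 0.076 = 0.52 × 0.076 = 0.03952
Half-life = ln 2 / λ = 0.6931 / 0.03952 ≈ 17.54 years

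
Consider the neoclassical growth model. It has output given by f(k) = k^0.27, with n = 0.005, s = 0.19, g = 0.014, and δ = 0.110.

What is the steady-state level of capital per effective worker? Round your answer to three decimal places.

k* ≈ 1.700

In steady state, investment equals break-even investment: s·k^α = (n + g + δ)·k.
Rearranging, k^(1−α) = s / (n + g + δ).
k^0.73 = 0.19 / (0.005 + 0.014 + 0.110) = 0.19 / 0.129 = 1.4729
k* = 1.4729^(1/0.73) ≈ 1.6997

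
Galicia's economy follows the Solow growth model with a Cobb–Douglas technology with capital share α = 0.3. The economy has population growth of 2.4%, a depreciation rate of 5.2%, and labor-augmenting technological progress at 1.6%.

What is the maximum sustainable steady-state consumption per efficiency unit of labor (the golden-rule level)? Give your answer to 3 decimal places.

At the golden rule, f'(k) = n + g + δ, so α·k^(α−1) = n + g + δ and k_gold = (α/(n + g + δ))^(1/(1−α)).
k_gold = (0.3/0.092)^(1/0.7) = 3.2609^1.4286 ≈ 5.4120
c_gold = f(k_gold) − (n + g + δ)·k_gold = 1.6596 − 0.092×5.4120 ≈ 1.1617

c_gold ≈ 1.162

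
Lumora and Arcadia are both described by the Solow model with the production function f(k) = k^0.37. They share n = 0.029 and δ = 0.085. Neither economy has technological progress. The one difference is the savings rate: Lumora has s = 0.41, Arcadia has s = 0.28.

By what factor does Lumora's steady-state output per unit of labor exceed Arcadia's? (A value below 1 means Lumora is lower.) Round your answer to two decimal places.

ratio ≈ 1.25

Steady-state y* = [s/(n + δ)]^(α/(1−α)), so the ratio is [ (s_L/(n + δ)_L) / (s_A/(n + δ)_A) ]^0.5873.
s_L/(n + δ)_L = 0.41/0.114 = 3.5965; s_A/(n + δ)_A = 0.28/0.114 = 2.4561.
Ratio = (3.5965/2.4561)^0.5873 = 1.4643^0.5873 ≈ 1.2510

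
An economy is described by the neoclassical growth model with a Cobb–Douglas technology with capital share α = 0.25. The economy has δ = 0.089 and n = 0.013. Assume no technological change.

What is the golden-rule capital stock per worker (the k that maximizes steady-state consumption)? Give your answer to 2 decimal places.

The golden rule sets f'(k) = n + δ, i.e. α·k^(α−1) = n + δ.
So k^(1−α) = α / (n + δ) = 0.25 / 0.102 = 2.4510.
k_gold = 2.4510^(1/0.75) ≈ 3.3046

k_gold ≈ 3.30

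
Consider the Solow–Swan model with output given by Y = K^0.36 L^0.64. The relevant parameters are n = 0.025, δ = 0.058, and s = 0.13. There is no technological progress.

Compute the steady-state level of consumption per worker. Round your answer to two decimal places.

In steady state, investment equals break-even investment: s·k^α = (n + δ)·k.
Rearranging, k^(1−α) = s / (n + δ).
k^0.64 = 0.13 / (0.025 + 0.058) = 0.13 / 0.083 = 1.5663
k* = 1.5663^(1/0.64) ≈ 2.0160
y* = (k*)^α = 2.0160^0.36 ≈ 1.2871
c* = (1 − s)·y* = (1 − 0.13) × 1.2871 ≈ 1.1198

c* = 1.12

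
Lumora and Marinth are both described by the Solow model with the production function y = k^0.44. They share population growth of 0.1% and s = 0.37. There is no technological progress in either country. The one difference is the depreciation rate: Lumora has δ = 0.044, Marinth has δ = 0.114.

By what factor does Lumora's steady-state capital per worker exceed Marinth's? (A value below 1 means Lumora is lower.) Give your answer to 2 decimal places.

Steady-state k* = [s/(n + δ)]^(1/(1−α)), so the ratio is [ (s_L/(n + δ)_L) / (s_M/(n + δ)_M) ]^1.7857.
s_L/(n + δ)_L = 0.37/0.045 = 8.2222; s_M/(n + δ)_M = 0.37/0.115 = 3.2174.
Ratio = (8.2222/3.2174)^1.7857 = 2.5555^1.7857 ≈ 5.3411

k*_L / k*_M ≈ 5.34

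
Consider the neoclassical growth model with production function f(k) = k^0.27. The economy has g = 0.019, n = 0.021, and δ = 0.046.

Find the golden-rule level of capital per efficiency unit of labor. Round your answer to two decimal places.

The golden rule sets f'(k) = n + g + δ, i.e. α·k^(α−1) = n + g + δ.
So k^(1−α) = α / (n + g + δ) = 0.27 / 0.086 = 3.1395.
k_gold = 3.1395^(1/0.73) ≈ 4.7933

k_gold ≈ 4.79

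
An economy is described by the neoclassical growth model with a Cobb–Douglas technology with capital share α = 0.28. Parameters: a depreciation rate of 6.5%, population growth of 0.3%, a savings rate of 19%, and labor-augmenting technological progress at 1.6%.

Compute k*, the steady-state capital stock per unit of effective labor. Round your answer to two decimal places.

Steady state requires s·f(k) = (n + g + δ)·k, i.e. s·k^α = (n + g + δ)·k.
Dividing both sides by k: k^(1−α) = s / (n + g + δ).
k^0.72 = 0.19 / (0.003 + 0.016 + 0.065) = 0.19 / 0.084 = 2.2619
k* = 2.2619^(1/0.72) ≈ 3.1069

k* ≈ 3.11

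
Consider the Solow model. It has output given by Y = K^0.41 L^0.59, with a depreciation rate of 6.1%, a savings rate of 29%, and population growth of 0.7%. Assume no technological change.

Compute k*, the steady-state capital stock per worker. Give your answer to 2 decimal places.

Steady state requires s·f(k) = (n + δ)·k, i.e. s·k^α = (n + δ)·k.
Dividing both sides by k: k^(1−α) = s / (n + δ).
k^0.59 = 0.29 / (0.007 + 0.061) = 0.29 / 0.068 = 4.2647
k* = 4.2647^(1/0.59) ≈ 11.6844

k* ≈ 11.68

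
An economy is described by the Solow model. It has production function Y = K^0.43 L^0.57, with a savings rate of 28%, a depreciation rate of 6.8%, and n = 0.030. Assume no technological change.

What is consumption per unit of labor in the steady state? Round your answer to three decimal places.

Steady state requires s·f(k) = (n + δ)·k, i.e. s·k^α = (n + δ)·k.
Dividing both sides by k: k^(1−α) = s / (n + δ).
k^0.57 = 0.28 / (0.030 + 0.068) = 0.28 / 0.098 = 2.8571
k* = 2.8571^(1/0.57) ≈ 6.3077
y* = (k*)^α = 6.3077^0.43 ≈ 2.2077
c* = (1 − s)·y* = (1 − 0.28) × 2.2077 ≈ 1.5895

c* = 1.590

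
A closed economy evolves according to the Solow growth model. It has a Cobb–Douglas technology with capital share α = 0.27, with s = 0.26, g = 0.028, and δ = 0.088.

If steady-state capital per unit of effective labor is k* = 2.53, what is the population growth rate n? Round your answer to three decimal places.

n ≈ 0.016

Steady state requires s·f(k) = (n + g + δ)·k, i.e. s·k^α = (n + g + δ)·k.
So s / (n + g + δ) = (k*)^(1−α) = 2.53^0.73 = 1.9691.
Therefore n + g + δ = s / 1.9691 = 0.26 / 1.9691 = 0.1320, so n = 0.1320 − 0.116 = 0.0160.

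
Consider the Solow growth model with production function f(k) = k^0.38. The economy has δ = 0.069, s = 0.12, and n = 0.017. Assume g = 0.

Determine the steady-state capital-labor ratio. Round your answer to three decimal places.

k* ≈ 1.711

At the steady state, Δk = 0, so s·k^α = (n + δ)·k.
Rearranging, k^(1−α) = s / (n + δ).
k^0.62 = 0.12 / (0.017 + 0.069) = 0.12 / 0.086 = 1.3953
k* = 1.3953^(1/0.62) ≈ 1.7113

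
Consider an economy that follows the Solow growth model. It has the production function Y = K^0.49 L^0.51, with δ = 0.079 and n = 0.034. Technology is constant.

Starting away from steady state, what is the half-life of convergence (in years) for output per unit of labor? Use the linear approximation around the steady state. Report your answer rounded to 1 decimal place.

t_½ ≈ 12.0 years

Near the steady state the convergence rate is λ = (1 − α)(n + δ).
λ = (1 − 0.49) × 0.113 = 0.51 × 0.113 = 0.05763
Half-life = ln 2 / λ = 0.6931 / 0.05763 ≈ 12.03 years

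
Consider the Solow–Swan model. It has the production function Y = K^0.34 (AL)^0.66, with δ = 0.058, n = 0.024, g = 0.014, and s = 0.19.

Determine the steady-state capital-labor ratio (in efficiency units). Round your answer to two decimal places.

At the steady state, Δk = 0, so s·k^α = (n + g + δ)·k.
Dividing both sides by k: k^(1−α) = s / (n + g + δ).
k^0.66 = 0.19 / (0.024 + 0.014 + 0.058) = 0.19 / 0.096 = 1.9792
k* = 1.9792^(1/0.66) ≈ 2.8134

k* ≈ 2.81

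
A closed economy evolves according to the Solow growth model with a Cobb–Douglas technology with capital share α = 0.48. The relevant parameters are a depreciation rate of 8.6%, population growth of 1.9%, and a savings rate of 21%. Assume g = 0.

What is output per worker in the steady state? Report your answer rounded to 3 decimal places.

y* = 1.896

Steady state requires s·f(k) = (n + δ)·k, i.e. s·k^α = (n + δ)·k.
Dividing both sides by k: k^(1−α) = s / (n + δ).
k^0.52 = 0.21 / (0.019 + 0.086) = 0.21 / 0.105 = 2.0000
k* = 2.0000^(1/0.52) ≈ 3.7923
y* = (k*)^α = 3.7923^0.48 ≈ 1.8962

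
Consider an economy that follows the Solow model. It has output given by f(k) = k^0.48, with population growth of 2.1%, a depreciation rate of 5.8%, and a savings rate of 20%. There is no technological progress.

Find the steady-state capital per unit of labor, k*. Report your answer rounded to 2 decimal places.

Steady state requires s·f(k) = (n + δ)·k, i.e. s·k^α = (n + δ)·k.
Dividing both sides by k: k^(1−α) = s / (n + δ).
k^0.52 = 0.20 / (0.021 + 0.058) = 0.20 / 0.079 = 2.5316
k* = 2.5316^(1/0.52) ≈ 5.9671

k* = 5.97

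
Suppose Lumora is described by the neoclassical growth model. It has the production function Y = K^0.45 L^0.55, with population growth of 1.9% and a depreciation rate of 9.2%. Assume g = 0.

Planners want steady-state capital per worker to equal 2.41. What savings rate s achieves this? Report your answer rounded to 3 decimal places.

Steady state requires s·f(k) = (n + δ)·k, i.e. s·k^α = (n + δ)·k.
So s / (n + δ) = (k*)^(1−α) = 2.41^0.55 = 1.6222.
Therefore s = 1.6222 × (n + δ) = 1.6222 × 0.111 = 0.1801.

s ≈ 0.180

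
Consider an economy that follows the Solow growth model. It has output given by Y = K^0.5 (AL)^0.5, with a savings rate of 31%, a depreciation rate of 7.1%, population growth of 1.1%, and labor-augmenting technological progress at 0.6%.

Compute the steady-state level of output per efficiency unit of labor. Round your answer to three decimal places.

y* ≈ 3.523

In steady state, investment equals break-even investment: s·k^α = (n + g + δ)·k.
Rearranging, k^(1−α) = s / (n + g + δ).
k^0.5 = 0.31 / (0.011 + 0.006 + 0.071) = 0.31 / 0.088 = 3.5227
k* = 3.5227^(1/0.5) ≈ 12.4094
y* = (k*)^α = 12.4094^0.5 ≈ 3.5227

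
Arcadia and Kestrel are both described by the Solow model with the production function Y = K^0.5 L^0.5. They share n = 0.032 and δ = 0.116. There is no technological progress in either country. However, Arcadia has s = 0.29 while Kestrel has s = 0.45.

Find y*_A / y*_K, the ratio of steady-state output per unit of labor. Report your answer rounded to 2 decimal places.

y*_A / y*_K ≈ 0.64

Steady-state y* = [s/(n + δ)]^(α/(1−α)), so the ratio is [ (s_A/(n + δ)_A) / (s_K/(n + δ)_K) ]^1.
s_A/(n + δ)_A = 0.29/0.148 = 1.9595; s_K/(n + δ)_K = 0.45/0.148 = 3.0405.
Ratio = (1.9595/3.0405)^1 = 0.6445^1 ≈ 0.6445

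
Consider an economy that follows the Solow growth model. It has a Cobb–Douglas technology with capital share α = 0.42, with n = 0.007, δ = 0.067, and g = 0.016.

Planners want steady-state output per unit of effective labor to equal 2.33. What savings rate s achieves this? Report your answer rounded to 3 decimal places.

In steady state, investment equals break-even investment: s·k^α = (n + g + δ)·k.
Since y* = [s/(n + g + δ)]^(α/(1−α)), we have s/(n + g + δ) = (y*)^((1−α)/α) = 2.33^1.381 = 3.2160.
Therefore s = 3.2160 × (n + g + δ) = 3.2160 × 0.090 = 0.2894.

s ≈ 0.289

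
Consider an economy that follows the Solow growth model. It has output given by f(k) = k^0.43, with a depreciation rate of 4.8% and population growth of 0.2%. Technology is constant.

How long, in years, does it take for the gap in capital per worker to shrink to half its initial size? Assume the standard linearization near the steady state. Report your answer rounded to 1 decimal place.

about 24.3 years

Near the steady state the convergence rate is λ = (1 − α)(n + δ).
λ = (1 − 0.43) × 0.050 = 0.57 × 0.050 = 0.0285
Half-life = ln 2 / λ = 0.6931 / 0.0285 ≈ 24.32 years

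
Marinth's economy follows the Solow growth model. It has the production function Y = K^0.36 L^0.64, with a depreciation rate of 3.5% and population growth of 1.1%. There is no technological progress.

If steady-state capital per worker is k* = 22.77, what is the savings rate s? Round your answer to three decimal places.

s ≈ 0.340

Steady state requires s·f(k) = (n + δ)·k, i.e. s·k^α = (n + δ)·k.
So s / (n + δ) = (k*)^(1−α) = 22.77^0.64 = 7.3912.
Therefore s = 7.3912 × (n + δ) = 7.3912 × 0.046 = 0.3400.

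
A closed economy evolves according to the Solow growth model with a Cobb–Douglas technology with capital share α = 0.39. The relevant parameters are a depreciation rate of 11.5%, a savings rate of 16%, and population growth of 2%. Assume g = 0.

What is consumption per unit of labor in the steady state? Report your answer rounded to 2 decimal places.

c* ≈ 0.94

Steady state requires s·f(k) = (n + δ)·k, i.e. s·k^α = (n + δ)·k.
Rearranging, k^(1−α) = s / (n + δ).
k^0.61 = 0.16 / (0.020 + 0.115) = 0.16 / 0.135 = 1.1852
k* = 1.1852^(1/0.61) ≈ 1.3212
y* = (k*)^α = 1.3212^0.39 ≈ 1.1148
c* = (1 − s)·y* = (1 − 0.16) × 1.1148 ≈ 0.9364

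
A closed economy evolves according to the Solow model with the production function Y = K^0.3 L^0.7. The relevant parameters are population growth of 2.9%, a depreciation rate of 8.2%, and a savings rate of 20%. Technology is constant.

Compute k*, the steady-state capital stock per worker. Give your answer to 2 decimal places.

Steady state requires s·f(k) = (n + δ)·k, i.e. s·k^α = (n + δ)·k.
Rearranging, k^(1−α) = s / (n + δ).
k^0.7 = 0.20 / (0.029 + 0.082) = 0.20 / 0.111 = 1.8018
k* = 1.8018^(1/0.7) ≈ 2.3190

k* ≈ 2.32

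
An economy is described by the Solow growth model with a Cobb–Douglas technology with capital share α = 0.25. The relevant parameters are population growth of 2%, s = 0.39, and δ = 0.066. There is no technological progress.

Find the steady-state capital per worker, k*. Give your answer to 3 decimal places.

In steady state, investment equals break-even investment: s·k^α = (n + δ)·k.
Dividing both sides by k: k^(1−α) = s / (n + δ).
k^0.75 = 0.39 / (0.020 + 0.066) = 0.39 / 0.086 = 4.5349
k* = 4.5349^(1/0.75) ≈ 7.5063

k* ≈ 7.506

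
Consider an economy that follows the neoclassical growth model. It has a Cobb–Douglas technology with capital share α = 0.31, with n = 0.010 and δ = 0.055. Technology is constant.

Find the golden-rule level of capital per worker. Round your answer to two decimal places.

k_gold ≈ 9.62

The golden rule sets f'(k) = n + δ, i.e. α·k^(α−1) = n + δ.
So k^(1−α) = α / (n + δ) = 0.31 / 0.065 = 4.7692.
k_gold = 4.7692^(1/0.69) ≈ 9.6218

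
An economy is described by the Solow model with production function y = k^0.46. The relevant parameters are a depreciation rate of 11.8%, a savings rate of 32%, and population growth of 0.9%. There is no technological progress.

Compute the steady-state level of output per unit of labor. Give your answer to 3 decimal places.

In steady state, investment equals break-even investment: s·k^α = (n + δ)·k.
Dividing both sides by k: k^(1−α) = s / (n + δ).
k^0.54 = 0.32 / (0.009 + 0.118) = 0.32 / 0.127 = 2.5197
k* = 2.5197^(1/0.54) ≈ 5.5365
y* = (k*)^α = 5.5365^0.46 ≈ 2.1973

y* = 2.197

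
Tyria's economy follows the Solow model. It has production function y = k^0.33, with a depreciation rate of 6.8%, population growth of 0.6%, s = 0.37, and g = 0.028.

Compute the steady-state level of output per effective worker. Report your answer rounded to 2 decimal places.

y* = 1.89

Steady state requires s·f(k) = (n + g + δ)·k, i.e. s·k^α = (n + g + δ)·k.
Rearranging, k^(1−α) = s / (n + g + δ).
k^0.67 = 0.37 / (0.006 + 0.028 + 0.068) = 0.37 / 0.102 = 3.6275
k* = 3.6275^(1/0.67) ≈ 6.8428
y* = (k*)^α = 6.8428^0.33 ≈ 1.8864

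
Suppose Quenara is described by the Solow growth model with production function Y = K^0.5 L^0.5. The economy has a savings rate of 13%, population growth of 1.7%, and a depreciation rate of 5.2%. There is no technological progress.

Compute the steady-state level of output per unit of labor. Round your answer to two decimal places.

y* = 1.88

In steady state, investment equals break-even investment: s·k^α = (n + δ)·k.
Dividing both sides by k: k^(1−α) = s / (n + δ).
k^0.5 = 0.13 / (0.017 + 0.052) = 0.13 / 0.069 = 1.8841
k* = 1.8841^(1/0.5) ≈ 3.5498
y* = (k*)^α = 3.5498^0.5 ≈ 1.8841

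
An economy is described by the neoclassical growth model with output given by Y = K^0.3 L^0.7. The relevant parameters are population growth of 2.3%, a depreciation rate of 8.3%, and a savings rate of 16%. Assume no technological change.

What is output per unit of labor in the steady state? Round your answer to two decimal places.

In steady state, investment equals break-even investment: s·k^α = (n + δ)·k.
Dividing both sides by k: k^(1−α) = s / (n + δ).
k^0.7 = 0.16 / (0.023 + 0.083) = 0.16 / 0.106 = 1.5094
k* = 1.5094^(1/0.7) ≈ 1.8007
y* = (k*)^α = 1.8007^0.3 ≈ 1.1930

y* = 1.19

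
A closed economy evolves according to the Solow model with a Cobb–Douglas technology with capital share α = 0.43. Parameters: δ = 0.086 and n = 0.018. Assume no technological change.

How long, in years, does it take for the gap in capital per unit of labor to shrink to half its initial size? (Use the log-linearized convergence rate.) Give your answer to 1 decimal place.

t_½ ≈ 11.7 years

Near the steady state the convergence rate is λ = (1 − α)(n + δ).
λ = (1 − 0.43) × 0.104 = 0.57 × 0.104 = 0.05928
Half-life = ln 2 / λ = 0.6931 / 0.05928 ≈ 11.69 years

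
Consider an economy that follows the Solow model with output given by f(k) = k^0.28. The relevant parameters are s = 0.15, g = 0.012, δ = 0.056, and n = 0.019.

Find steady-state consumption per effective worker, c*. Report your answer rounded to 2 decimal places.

In steady state, investment equals break-even investment: s·k^α = (n + g + δ)·k.
Dividing both sides by k: k^(1−α) = s / (n + g + δ).
k^0.72 = 0.15 / (0.019 + 0.012 + 0.056) = 0.15 / 0.087 = 1.7241
k* = 1.7241^(1/0.72) ≈ 2.1309
y* = (k*)^α = 2.1309^0.28 ≈ 1.2359
c* = (1 − s)·y* = (1 − 0.15) × 1.2359 ≈ 1.0505

c* = 1.05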